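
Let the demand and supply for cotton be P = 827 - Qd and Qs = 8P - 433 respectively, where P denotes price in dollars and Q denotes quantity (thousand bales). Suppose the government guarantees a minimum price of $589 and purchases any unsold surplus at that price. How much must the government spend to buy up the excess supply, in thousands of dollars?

2380149

Rearranging demand gives Qd = 827 - P. In a free market, 827 - P = 8P - 433 gives the equilibrium P* = 140, Q* = 687.
The floor of 589 is above the equilibrium price 140, so it binds.
At P = 589: Qd = 827 - 589 = 238 and Qs = 8·589 - 433 = 4279.
Surplus = Qs - Qd = 4041.
Government expenditure = surplus × support price = 4041 × 589 = 2380149.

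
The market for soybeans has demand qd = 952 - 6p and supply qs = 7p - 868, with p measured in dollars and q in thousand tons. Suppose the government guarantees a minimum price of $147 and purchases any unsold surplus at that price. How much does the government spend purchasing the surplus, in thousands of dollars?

13377

Without the control the market clears where 952 - 6p = 7p - 868, i.e. p* = 140 and q* = 112.
Since 147 > 140, the floor is binding.
At p = 147: qd = 952 - 6·147 = 70 and qs = 7·147 - 868 = 161.
Surplus = qs - qd = 91.
Government expenditure = surplus × support price = 91 × 147 = 13377.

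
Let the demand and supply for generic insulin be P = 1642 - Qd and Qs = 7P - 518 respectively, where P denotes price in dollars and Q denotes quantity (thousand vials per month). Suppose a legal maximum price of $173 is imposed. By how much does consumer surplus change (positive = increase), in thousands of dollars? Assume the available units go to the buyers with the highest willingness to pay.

-163299.5

Rearranging demand gives Qd = 1642 - P. In a free market, 1642 - P = 7P - 518 gives the equilibrium P* = 270, Q* = 1372.
The ceiling of 173 is below the equilibrium price 270, so it binds.
At P = 173: Qd = 1642 - 173 = 1469 and Qs = 7·173 - 518 = 693.
Consumer surplus without the control is ½ · (1642 - 270) · 1372 = 941192.
With the ceiling, 693 units are sold at 173 (assume they go to the highest-value buyers). The demand price at Q = 693 is 949, so CS = ½ · [(1642 - 173) + (949 - 173)] · 693 = 777892.5.
Change in consumer surplus = 777892.5 - 941192 = -163299.5.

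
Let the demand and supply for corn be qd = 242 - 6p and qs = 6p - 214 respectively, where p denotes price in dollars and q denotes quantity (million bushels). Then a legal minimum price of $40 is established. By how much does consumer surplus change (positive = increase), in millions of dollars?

Setting quantity demanded equal to quantity supplied, 242 - 6p = 6p - 214, gives p* = 38 and q* = 14.
Because the floor (40) lies above the market-clearing price, it is binding.
At p = 40: qd = 242 - 6·40 = 2 and qs = 6·40 - 214 = 26.
Consumer surplus without the control is ½ · (121/3 - 38) · 14 = 49/3.
With the floor, consumers buy 2 units at 40, so CS = ½ · (121/3 - 40) · 2 = 1/3.
Change in consumer surplus = 1/3 - 49/3 = -16.

-16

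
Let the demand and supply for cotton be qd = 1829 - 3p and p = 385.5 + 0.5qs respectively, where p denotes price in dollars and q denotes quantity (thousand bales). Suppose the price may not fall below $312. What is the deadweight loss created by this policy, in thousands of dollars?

0

Rearranging supply gives qs = 2p - 771. Equilibrium: 1829 - 3p = 2p - 771, so 2600 = 5p and p* = 520, q* = 269.
The floor of 312 is below the equilibrium price 520, so it is not binding; the market clears at p* = 520, q* = 269.
Since the control does not bind, no trades are prevented and deadweight loss is zero.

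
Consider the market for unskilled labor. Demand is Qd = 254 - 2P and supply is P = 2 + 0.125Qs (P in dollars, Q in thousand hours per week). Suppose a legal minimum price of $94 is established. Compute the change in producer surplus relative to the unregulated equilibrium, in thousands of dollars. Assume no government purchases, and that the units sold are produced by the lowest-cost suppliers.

Rearranging supply gives Qs = 8P - 16. Setting quantity demanded equal to quantity supplied, 254 - 2P = 8P - 16, gives P* = 27 and Q* = 200.
Since 94 > 27, the floor is binding.
At P = 94: Qd = 254 - 2·94 = 66 and Qs = 8·94 - 16 = 736.
Producer surplus without the control is ½ · (27 - 2) · 200 = 2500.
With the floor, 66 units are sold at 94. The supply price at Q = 66 is 10.25, so PS = ½ · [(94 - 2) + (94 - 10.25)] · 66 = 5799.75.
Change in producer surplus = 5799.75 - 2500 = 3299.75.

3299.75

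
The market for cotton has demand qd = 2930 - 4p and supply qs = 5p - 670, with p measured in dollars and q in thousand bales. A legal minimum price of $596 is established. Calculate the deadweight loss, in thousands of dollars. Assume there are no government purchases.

In a free market, 2930 - 4p = 5p - 670 gives the equilibrium p* = 400, q* = 1330.
Since 596 > 400, the floor is binding.
At p = 596: qd = 2930 - 4·596 = 546 and qs = 5·596 - 670 = 2310.
Quantity traded falls to 546. At q = 546 the demand price is (2930 - 546)/4 = 596 and the supply price is (670 + 546)/5 = 243.2.
Deadweight loss = ½ · (596 - 243.2) · (1330 - 546) = ½ · 352.8 · 784 = 138297.6.

138297.6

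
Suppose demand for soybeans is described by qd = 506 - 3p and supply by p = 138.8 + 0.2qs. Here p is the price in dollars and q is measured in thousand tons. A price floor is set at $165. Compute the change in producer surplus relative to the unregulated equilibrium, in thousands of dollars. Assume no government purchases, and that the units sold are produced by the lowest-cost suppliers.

Rearranging supply gives qs = 5p - 694. In a free market, 506 - 3p = 5p - 694 gives the equilibrium p* = 150, q* = 56.
Because the floor (165) lies above the market-clearing price, it is binding.
At p = 165: qd = 506 - 3·165 = 11 and qs = 5·165 - 694 = 131.
Producer surplus without the control is ½ · (150 - 138.8) · 56 = 313.6.
With the floor, 11 units are sold at 165. The supply price at q = 11 is 141, so PS = ½ · [(165 - 138.8) + (165 - 141)] · 11 = 276.1.
Change in producer surplus = 276.1 - 313.6 = -37.5.

-37.5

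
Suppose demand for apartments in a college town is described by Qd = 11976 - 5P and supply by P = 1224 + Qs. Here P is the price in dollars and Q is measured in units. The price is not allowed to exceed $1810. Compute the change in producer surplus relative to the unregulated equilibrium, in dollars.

Rearranging supply gives Qs = P - 1224. In a free market, 11976 - 5P = P - 1224 gives the equilibrium P* = 2200, Q* = 976.
Since 1810 < 2200, the ceiling is binding.
At P = 1810: Qd = 11976 - 5·1810 = 2926 and Qs = 1810 - 1224 = 586.
Producer surplus without the control is ½ · (2200 - 1224) · 976 = 476288.
With the ceiling, producers sell 586 units at 1810, so PS = ½ · (1810 - 1224) · 586 = 171698.
Change in producer surplus = 171698 - 476288 = -304590.

-304590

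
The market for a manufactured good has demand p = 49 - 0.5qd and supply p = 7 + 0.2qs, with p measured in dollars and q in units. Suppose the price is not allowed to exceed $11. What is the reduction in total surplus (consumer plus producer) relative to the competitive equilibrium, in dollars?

560

Rearranging demand gives qd = 98 - 2p; rearranging supply gives qs = 5p - 35. Equilibrium: 98 - 2p = 5p - 35, so 133 = 7p and p* = 19, q* = 60.
Since 11 < 19, the ceiling is binding.
At p = 11: qd = 98 - 2·11 = 76 and qs = 5·11 - 35 = 20.
Quantity traded falls to 20. At q = 20 the demand price is (98 - 20)/2 = 39 and the supply price is (35 + 20)/5 = 11.
Deadweight loss = ½ · (39 - 11) · (60 - 20) = ½ · 28 · 40 = 560.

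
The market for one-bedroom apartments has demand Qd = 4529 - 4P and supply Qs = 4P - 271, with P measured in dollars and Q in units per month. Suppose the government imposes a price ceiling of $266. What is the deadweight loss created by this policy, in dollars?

446224

Equilibrium: 4529 - 4P = 4P - 271, so 4800 = 8P and P* = 600, Q* = 2129.
The ceiling of 266 is below the equilibrium price 600, so it binds.
At P = 266: Qd = 4529 - 4·266 = 3465 and Qs = 4·266 - 271 = 793.
Quantity traded falls to 793. At Q = 793 the demand price is (4529 - 793)/4 = 934 and the supply price is (271 + 793)/4 = 266.
Deadweight loss = ½ · (934 - 266) · (2129 - 793) = ½ · 668 · 1336 = 446224.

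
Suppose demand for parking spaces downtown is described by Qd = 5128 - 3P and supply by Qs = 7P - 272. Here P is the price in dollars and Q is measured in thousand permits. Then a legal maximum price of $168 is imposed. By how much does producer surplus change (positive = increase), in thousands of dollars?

Setting quantity demanded equal to quantity supplied, 5128 - 3P = 7P - 272, gives P* = 540 and Q* = 3508.
Since 168 < 540, the ceiling is binding.
At P = 168: Qd = 5128 - 3·168 = 4624 and Qs = 7·168 - 272 = 904.
Producer surplus without the control is ½ · (540 - 272/7) · 3508 = 6153032/7.
With the ceiling, producers sell 904 units at 168, so PS = ½ · (168 - 272/7) · 904 = 408608/7.
Change in producer surplus = 408608/7 - 6153032/7 = -820632.

-820632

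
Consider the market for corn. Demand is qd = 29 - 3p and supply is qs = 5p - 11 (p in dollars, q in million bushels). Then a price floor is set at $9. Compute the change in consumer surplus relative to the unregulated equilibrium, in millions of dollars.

-32

Equilibrium: 29 - 3p = 5p - 11, so 40 = 8p and p* = 5, q* = 14.
Since 9 > 5, the floor is binding.
At p = 9: qd = 29 - 3·9 = 2 and qs = 5·9 - 11 = 34.
Consumer surplus without the control is ½ · (29/3 - 5) · 14 = 98/3.
With the floor, consumers buy 2 units at 9, so CS = ½ · (29/3 - 9) · 2 = 2/3.
Change in consumer surplus = 2/3 - 98/3 = -32.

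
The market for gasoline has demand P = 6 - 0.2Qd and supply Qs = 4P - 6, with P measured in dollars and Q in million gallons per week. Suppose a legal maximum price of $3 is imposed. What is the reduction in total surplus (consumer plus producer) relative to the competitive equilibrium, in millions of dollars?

Rearranging demand gives Qd = 30 - 5P. In a free market, 30 - 5P = 4P - 6 gives the equilibrium P* = 4, Q* = 10.
Because the ceiling (3) lies below the market-clearing price, it is binding.
At P = 3: Qd = 30 - 5·3 = 15 and Qs = 4·3 - 6 = 6.
Quantity traded falls to 6. At Q = 6 the demand price is (30 - 6)/5 = 4.8 and the supply price is (6 + 6)/4 = 3.
Deadweight loss = ½ · (4.8 - 3) · (10 - 6) = ½ · 1.8 · 4 = 3.6.

3.6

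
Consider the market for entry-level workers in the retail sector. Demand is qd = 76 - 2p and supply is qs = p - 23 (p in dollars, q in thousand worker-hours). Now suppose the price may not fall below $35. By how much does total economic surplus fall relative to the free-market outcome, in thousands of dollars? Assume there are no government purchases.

Setting quantity demanded equal to quantity supplied, 76 - 2p = p - 23, gives p* = 33 and q* = 10.
The floor of 35 is above the equilibrium price 33, so it binds.
At p = 35: qd = 76 - 2·35 = 6 and qs = 35 - 23 = 12.
Quantity traded falls to 6. At q = 6 the demand price is (76 - 6)/2 = 35 and the supply price is 23 + 6 = 29.
Deadweight loss = ½ · (35 - 29) · (10 - 6) = ½ · 6 · 4 = 12.

12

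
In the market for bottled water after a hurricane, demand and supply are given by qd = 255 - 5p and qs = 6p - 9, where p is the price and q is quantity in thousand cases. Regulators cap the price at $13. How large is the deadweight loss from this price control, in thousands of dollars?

Equilibrium: 255 - 5p = 6p - 9, so 264 = 11p and p* = 24, q* = 135.
Because the ceiling (13) lies below the market-clearing price, it is binding.
At p = 13: qd = 255 - 5·13 = 190 and qs = 6·13 - 9 = 69.
Quantity traded falls to 69. At q = 69 the demand price is (255 - 69)/5 = 37.2 and the supply price is (9 + 69)/6 = 13.
Deadweight loss = ½ · (37.2 - 13) · (135 - 69) = ½ · 24.2 · 66 = 798.6.

798.6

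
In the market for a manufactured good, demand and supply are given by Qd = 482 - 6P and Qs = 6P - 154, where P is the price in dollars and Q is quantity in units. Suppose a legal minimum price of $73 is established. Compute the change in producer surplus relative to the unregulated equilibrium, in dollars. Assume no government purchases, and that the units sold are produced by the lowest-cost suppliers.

Equilibrium: 482 - 6P = 6P - 154, so 636 = 12P and P* = 53, Q* = 164.
Since 73 > 53, the floor is binding.
At P = 73: Qd = 482 - 6·73 = 44 and Qs = 6·73 - 154 = 284.
Producer surplus without the control is ½ · (53 - 77/3) · 164 = 6724/3.
With the floor, 44 units are sold at 73. The supply price at Q = 44 is 33, so PS = ½ · [(73 - 77/3) + (73 - 33)] · 44 = 5764/3.
Change in producer surplus = 5764/3 - 6724/3 = -320.

-320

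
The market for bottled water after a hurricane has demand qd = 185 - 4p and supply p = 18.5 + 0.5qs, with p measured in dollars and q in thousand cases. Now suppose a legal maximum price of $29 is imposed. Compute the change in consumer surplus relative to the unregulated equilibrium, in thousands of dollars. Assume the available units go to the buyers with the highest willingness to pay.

Rearranging supply gives qs = 2p - 37. Equilibrium: 185 - 4p = 2p - 37, so 222 = 6p and p* = 37, q* = 37.
Since 29 < 37, the ceiling is binding.
At p = 29: qd = 185 - 4·29 = 69 and qs = 2·29 - 37 = 21.
Consumer surplus without the control is ½ · (46.25 - 37) · 37 = 171.125.
With the ceiling, 21 units are sold at 29 (assume they go to the highest-value buyers). The demand price at q = 21 is 41, so CS = ½ · [(46.25 - 29) + (41 - 29)] · 21 = 307.125.
Change in consumer surplus = 307.125 - 171.125 = 136.

136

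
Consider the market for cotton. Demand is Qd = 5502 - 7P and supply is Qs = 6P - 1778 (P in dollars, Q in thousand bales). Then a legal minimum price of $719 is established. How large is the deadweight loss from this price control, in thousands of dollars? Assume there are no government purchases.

191714.25

Equilibrium: 5502 - 7P = 6P - 1778, so 7280 = 13P and P* = 560, Q* = 1582.
The floor of 719 is above the equilibrium price 560, so it binds.
At P = 719: Qd = 5502 - 7·719 = 469 and Qs = 6·719 - 1778 = 2536.
Quantity traded falls to 469. At Q = 469 the demand price is (5502 - 469)/7 = 719 and the supply price is (1778 + 469)/6 = 374.5.
Deadweight loss = ½ · (719 - 374.5) · (1582 - 469) = ½ · 344.5 · 1113 = 191714.25.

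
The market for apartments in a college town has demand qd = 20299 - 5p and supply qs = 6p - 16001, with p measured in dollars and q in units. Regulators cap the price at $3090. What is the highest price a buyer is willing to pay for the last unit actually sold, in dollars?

Setting quantity demanded equal to quantity supplied, 20299 - 5p = 6p - 16001, gives p* = 3300 and q* = 3799.
The ceiling of 3090 is below the equilibrium price 3300, so it binds.
At p = 3090: qd = 20299 - 5·3090 = 4849 and qs = 6·3090 - 16001 = 2539.
Only 2539 units reach the market. On the demand curve, the marginal buyer's willingness to pay at q = 2539 is (20299 - 2539)/5 = 3552.

3552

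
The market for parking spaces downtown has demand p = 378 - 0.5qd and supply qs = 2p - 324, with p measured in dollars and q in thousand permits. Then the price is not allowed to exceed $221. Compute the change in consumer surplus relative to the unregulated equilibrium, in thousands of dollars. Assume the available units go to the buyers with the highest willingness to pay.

Rearranging demand gives qd = 756 - 2p. Equilibrium: 756 - 2p = 2p - 324, so 1080 = 4p and p* = 270, q* = 216.
The ceiling of 221 is below the equilibrium price 270, so it binds.
At p = 221: qd = 756 - 2·221 = 314 and qs = 2·221 - 324 = 118.
Consumer surplus without the control is ½ · (378 - 270) · 216 = 11664.
With the ceiling, 118 units are sold at 221 (assume they go to the highest-value buyers). The demand price at q = 118 is 319, so CS = ½ · [(378 - 221) + (319 - 221)] · 118 = 15045.
Change in consumer surplus = 15045 - 11664 = 3381.

3381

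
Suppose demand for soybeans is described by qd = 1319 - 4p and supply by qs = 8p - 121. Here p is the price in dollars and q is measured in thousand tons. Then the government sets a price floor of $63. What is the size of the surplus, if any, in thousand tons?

0

Setting quantity demanded equal to quantity supplied, 1319 - 4p = 8p - 121, gives p* = 120 and q* = 839.
The floor of 63 is below the equilibrium price 120, so it is not binding; the market clears at p* = 120, q* = 839.
Since the control does not bind, there is no surplus.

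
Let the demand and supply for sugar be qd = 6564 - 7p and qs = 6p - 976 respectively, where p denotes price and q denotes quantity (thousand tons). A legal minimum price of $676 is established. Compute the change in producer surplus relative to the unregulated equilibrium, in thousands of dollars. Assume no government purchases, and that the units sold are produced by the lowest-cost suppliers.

138240

Equilibrium: 6564 - 7p = 6p - 976, so 7540 = 13p and p* = 580, q* = 2504.
Since 676 > 580, the floor is binding.
At p = 676: qd = 6564 - 7·676 = 1832 and qs = 6·676 - 976 = 3080.
Producer surplus without the control is ½ · (580 - 488/3) · 2504 = 1567504/3.
With the floor, 1832 units are sold at 676. The supply price at q = 1832 is 468, so PS = ½ · [(676 - 488/3) + (676 - 468)] · 1832 = 1982224/3.
Change in producer surplus = 1982224/3 - 1567504/3 = 138240.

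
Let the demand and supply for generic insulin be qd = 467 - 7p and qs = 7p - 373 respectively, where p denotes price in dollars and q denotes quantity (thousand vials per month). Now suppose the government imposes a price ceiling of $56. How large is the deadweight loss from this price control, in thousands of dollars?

112

Without the control the market clears where 467 - 7p = 7p - 373, i.e. p* = 60 and q* = 47.
The ceiling of 56 is below the equilibrium price 60, so it binds.
At p = 56: qd = 467 - 7·56 = 75 and qs = 7·56 - 373 = 19.
Quantity traded falls to 19. At q = 19 the demand price is (467 - 19)/7 = 64 and the supply price is (373 + 19)/7 = 56.
Deadweight loss = ½ · (64 - 56) · (47 - 19) = ½ · 8 · 28 = 112.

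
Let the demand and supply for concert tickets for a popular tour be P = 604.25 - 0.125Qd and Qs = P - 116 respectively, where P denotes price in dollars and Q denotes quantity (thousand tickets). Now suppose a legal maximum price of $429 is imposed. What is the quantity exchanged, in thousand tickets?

Rearranging demand gives Qd = 4834 - 8P. In a free market, 4834 - 8P = P - 116 gives the equilibrium P* = 550, Q* = 434.
Since 429 < 550, the ceiling is binding.
At P = 429: Qd = 4834 - 8·429 = 1402 and Qs = 429 - 116 = 313.
The quantity actually transacted is the short side, supply: 313.

313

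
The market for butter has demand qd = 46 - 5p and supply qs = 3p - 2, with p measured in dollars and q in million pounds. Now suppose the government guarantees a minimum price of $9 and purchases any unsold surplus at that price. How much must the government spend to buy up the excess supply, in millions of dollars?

Setting quantity demanded equal to quantity supplied, 46 - 5p = 3p - 2, gives p* = 6 and q* = 16.
Because the floor (9) lies above the market-clearing price, it is binding.
At p = 9: qd = 46 - 5·9 = 1 and qs = 3·9 - 2 = 25.
Surplus = qs - qd = 24.
Government expenditure = surplus × support price = 24 × 9 = 216.

216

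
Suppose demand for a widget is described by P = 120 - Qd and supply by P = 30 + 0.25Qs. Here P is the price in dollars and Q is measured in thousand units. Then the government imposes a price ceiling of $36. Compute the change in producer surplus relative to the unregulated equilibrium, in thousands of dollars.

Rearranging demand gives Qd = 120 - P; rearranging supply gives Qs = 4P - 120. In a free market, 120 - P = 4P - 120 gives the equilibrium P* = 48, Q* = 72.
The ceiling of 36 is below the equilibrium price 48, so it binds.
At P = 36: Qd = 120 - 36 = 84 and Qs = 4·36 - 120 = 24.
Producer surplus without the control is ½ · (48 - 30) · 72 = 648.
With the ceiling, producers sell 24 units at 36, so PS = ½ · (36 - 30) · 24 = 72.
Change in producer surplus = 72 - 648 = -576.

-576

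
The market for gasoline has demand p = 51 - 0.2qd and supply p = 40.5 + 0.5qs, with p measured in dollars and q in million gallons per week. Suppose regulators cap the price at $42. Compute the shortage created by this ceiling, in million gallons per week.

Rearranging demand gives qd = 255 - 5p; rearranging supply gives qs = 2p - 81. Setting quantity demanded equal to quantity supplied, 255 - 5p = 2p - 81, gives p* = 48 and q* = 15.
Because the ceiling (42) lies below the market-clearing price, it is binding.
At p = 42: qd = 255 - 5·42 = 45 and qs = 2·42 - 81 = 3.
Shortage = qd - qs = 45 - 3 = 42.

42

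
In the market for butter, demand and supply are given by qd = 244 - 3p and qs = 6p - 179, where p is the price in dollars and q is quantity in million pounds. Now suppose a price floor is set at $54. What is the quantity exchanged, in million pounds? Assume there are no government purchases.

82

Setting quantity demanded equal to quantity supplied, 244 - 3p = 6p - 179, gives p* = 47 and q* = 103.
Because the floor (54) lies above the market-clearing price, it is binding.
At p = 54: qd = 244 - 3·54 = 82 and qs = 6·54 - 179 = 145.
The quantity actually transacted is the short side, demand: 82.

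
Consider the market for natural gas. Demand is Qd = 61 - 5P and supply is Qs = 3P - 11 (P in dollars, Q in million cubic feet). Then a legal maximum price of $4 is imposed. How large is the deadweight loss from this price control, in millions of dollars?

60

In a free market, 61 - 5P = 3P - 11 gives the equilibrium P* = 9, Q* = 16.
The ceiling of 4 is below the equilibrium price 9, so it binds.
At P = 4: Qd = 61 - 5·4 = 41 and Qs = 3·4 - 11 = 1.
Quantity traded falls to 1. At Q = 1 the demand price is (61 - 1)/5 = 12 and the supply price is (11 + 1)/3 = 4.
Deadweight loss = ½ · (12 - 4) · (16 - 1) = ½ · 8 · 15 = 60.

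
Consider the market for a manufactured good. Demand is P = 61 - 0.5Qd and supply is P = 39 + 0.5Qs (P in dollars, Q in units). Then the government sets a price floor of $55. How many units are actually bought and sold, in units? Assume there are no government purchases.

12

Rearranging demand gives Qd = 122 - 2P; rearranging supply gives Qs = 2P - 78. In a free market, 122 - 2P = 2P - 78 gives the equilibrium P* = 50, Q* = 22.
The floor of 55 is above the equilibrium price 50, so it binds.
At P = 55: Qd = 122 - 2·55 = 12 and Qs = 2·55 - 78 = 32.
The quantity actually transacted is the short side, demand: 12.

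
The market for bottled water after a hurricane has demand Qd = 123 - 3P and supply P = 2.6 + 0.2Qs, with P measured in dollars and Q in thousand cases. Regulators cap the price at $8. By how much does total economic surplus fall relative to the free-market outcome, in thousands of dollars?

540

Rearranging supply gives Qs = 5P - 13. Setting quantity demanded equal to quantity supplied, 123 - 3P = 5P - 13, gives P* = 17 and Q* = 72.
Because the ceiling (8) lies below the market-clearing price, it is binding.
At P = 8: Qd = 123 - 3·8 = 99 and Qs = 5·8 - 13 = 27.
Quantity traded falls to 27. At Q = 27 the demand price is (123 - 27)/3 = 32 and the supply price is (13 + 27)/5 = 8.
Deadweight loss = ½ · (32 - 8) · (72 - 27) = ½ · 24 · 45 = 540.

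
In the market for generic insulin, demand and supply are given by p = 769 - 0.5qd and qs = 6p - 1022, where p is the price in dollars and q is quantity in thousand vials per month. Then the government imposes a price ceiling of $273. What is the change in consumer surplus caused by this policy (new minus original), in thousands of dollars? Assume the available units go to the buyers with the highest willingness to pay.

9071

Rearranging demand gives qd = 1538 - 2p. Setting quantity demanded equal to quantity supplied, 1538 - 2p = 6p - 1022, gives p* = 320 and q* = 898.
The ceiling of 273 is below the equilibrium price 320, so it binds.
At p = 273: qd = 1538 - 2·273 = 992 and qs = 6·273 - 1022 = 616.
Consumer surplus without the control is ½ · (769 - 320) · 898 = 201601.
With the ceiling, 616 units are sold at 273 (assume they go to the highest-value buyers). The demand price at q = 616 is 461, so CS = ½ · [(769 - 273) + (461 - 273)] · 616 = 210672.
Change in consumer surplus = 210672 - 201601 = 9071.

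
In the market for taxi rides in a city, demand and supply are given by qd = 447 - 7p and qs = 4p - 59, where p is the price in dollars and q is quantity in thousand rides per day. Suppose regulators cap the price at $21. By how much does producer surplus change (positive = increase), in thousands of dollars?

-1875

Equilibrium: 447 - 7p = 4p - 59, so 506 = 11p and p* = 46, q* = 125.
The ceiling of 21 is below the equilibrium price 46, so it binds.
At p = 21: qd = 447 - 7·21 = 300 and qs = 4·21 - 59 = 25.
Producer surplus without the control is ½ · (46 - 14.75) · 125 = 1953.125.
With the ceiling, producers sell 25 units at 21, so PS = ½ · (21 - 14.75) · 25 = 78.125.
Change in producer surplus = 78.125 - 1953.125 = -1875.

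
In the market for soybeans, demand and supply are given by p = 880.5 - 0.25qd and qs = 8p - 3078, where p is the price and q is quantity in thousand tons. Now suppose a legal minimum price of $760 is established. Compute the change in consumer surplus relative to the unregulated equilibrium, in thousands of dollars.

Rearranging demand gives qd = 3522 - 4p. Equilibrium: 3522 - 4p = 8p - 3078, so 6600 = 12p and p* = 550, q* = 1322.
Since 760 > 550, the floor is binding.
At p = 760: qd = 3522 - 4·760 = 482 and qs = 8·760 - 3078 = 3002.
Consumer surplus without the control is ½ · (880.5 - 550) · 1322 = 218460.5.
With the floor, consumers buy 482 units at 760, so CS = ½ · (880.5 - 760) · 482 = 29040.5.
Change in consumer surplus = 29040.5 - 218460.5 = -189420.

-189420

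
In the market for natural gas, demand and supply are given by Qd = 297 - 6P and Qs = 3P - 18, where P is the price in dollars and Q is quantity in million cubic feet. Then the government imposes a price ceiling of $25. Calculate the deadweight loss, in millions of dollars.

225

Setting quantity demanded equal to quantity supplied, 297 - 6P = 3P - 18, gives P* = 35 and Q* = 87.
Because the ceiling (25) lies below the market-clearing price, it is binding.
At P = 25: Qd = 297 - 6·25 = 147 and Qs = 3·25 - 18 = 57.
Quantity traded falls to 57. At Q = 57 the demand price is (297 - 57)/6 = 40 and the supply price is (18 + 57)/3 = 25.
Deadweight loss = ½ · (40 - 25) · (87 - 57) = ½ · 15 · 30 = 225.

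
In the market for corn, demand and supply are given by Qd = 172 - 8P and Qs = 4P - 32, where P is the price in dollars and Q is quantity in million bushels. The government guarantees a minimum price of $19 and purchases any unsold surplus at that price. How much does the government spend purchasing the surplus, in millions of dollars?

456

Setting quantity demanded equal to quantity supplied, 172 - 8P = 4P - 32, gives P* = 17 and Q* = 36.
The floor of 19 is above the equilibrium price 17, so it binds.
At P = 19: Qd = 172 - 8·19 = 20 and Qs = 4·19 - 32 = 44.
Surplus = Qs - Qd = 24.
Government expenditure = surplus × support price = 24 × 19 = 456.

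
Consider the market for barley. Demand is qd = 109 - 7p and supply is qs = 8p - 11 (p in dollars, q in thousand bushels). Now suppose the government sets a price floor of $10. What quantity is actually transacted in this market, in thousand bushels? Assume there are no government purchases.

39

Without the control the market clears where 109 - 7p = 8p - 11, i.e. p* = 8 and q* = 53.
Because the floor (10) lies above the market-clearing price, it is binding.
At p = 10: qd = 109 - 7·10 = 39 and qs = 8·10 - 11 = 69.
The quantity actually transacted is the short side, demand: 39.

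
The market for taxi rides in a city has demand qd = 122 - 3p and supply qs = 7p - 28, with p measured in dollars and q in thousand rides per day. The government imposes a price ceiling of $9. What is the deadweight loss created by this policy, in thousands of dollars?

In a free market, 122 - 3p = 7p - 28 gives the equilibrium p* = 15, q* = 77.
The ceiling of 9 is below the equilibrium price 15, so it binds.
At p = 9: qd = 122 - 3·9 = 95 and qs = 7·9 - 28 = 35.
Quantity traded falls to 35. At q = 35 the demand price is (122 - 35)/3 = 29 and the supply price is (28 + 35)/7 = 9.
Deadweight loss = ½ · (29 - 9) · (77 - 35) = ½ · 20 · 42 = 420.

420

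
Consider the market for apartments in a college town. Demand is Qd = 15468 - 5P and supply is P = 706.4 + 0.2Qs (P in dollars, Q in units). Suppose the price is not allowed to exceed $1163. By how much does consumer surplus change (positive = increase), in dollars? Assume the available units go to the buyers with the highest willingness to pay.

Rearranging supply gives Qs = 5P - 3532. Equilibrium: 15468 - 5P = 5P - 3532, so 19000 = 10P and P* = 1900, Q* = 5968.
The ceiling of 1163 is below the equilibrium price 1900, so it binds.
At P = 1163: Qd = 15468 - 5·1163 = 9653 and Qs = 5·1163 - 3532 = 2283.
Consumer surplus without the control is ½ · (3093.6 - 1900) · 5968 = 3561702.4.
With the ceiling, 2283 units are sold at 1163 (assume they go to the highest-value buyers). The demand price at Q = 2283 is 2637, so CS = ½ · [(3093.6 - 1163) + (2637 - 1163)] · 2283 = 3886350.9.
Change in consumer surplus = 3886350.9 - 3561702.4 = 324648.5.

324648.5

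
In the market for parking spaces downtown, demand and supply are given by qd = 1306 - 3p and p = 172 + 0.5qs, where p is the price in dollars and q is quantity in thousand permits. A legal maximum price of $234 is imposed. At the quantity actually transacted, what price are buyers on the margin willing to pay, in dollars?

Rearranging supply gives qs = 2p - 344. Setting quantity demanded equal to quantity supplied, 1306 - 3p = 2p - 344, gives p* = 330 and q* = 316.
Since 234 < 330, the ceiling is binding.
At p = 234: qd = 1306 - 3·234 = 604 and qs = 2·234 - 344 = 124.
Only 124 units reach the market. On the demand curve, the marginal buyer's willingness to pay at q = 124 is (1306 - 124)/3 = 394.

394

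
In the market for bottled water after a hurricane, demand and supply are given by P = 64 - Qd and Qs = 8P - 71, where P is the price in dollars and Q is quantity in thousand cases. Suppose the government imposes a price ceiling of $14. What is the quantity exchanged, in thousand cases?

Rearranging demand gives Qd = 64 - P. In a free market, 64 - P = 8P - 71 gives the equilibrium P* = 15, Q* = 49.
Since 14 < 15, the ceiling is binding.
At P = 14: Qd = 64 - 14 = 50 and Qs = 8·14 - 71 = 41.
The quantity actually transacted is the short side, supply: 41.

41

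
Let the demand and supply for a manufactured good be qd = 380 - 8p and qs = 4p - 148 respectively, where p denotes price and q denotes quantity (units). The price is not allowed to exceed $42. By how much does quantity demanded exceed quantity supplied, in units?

Setting quantity demanded equal to quantity supplied, 380 - 8p = 4p - 148, gives p* = 44 and q* = 28.
Since 42 < 44, the ceiling is binding.
At p = 42: qd = 380 - 8·42 = 44 and qs = 4·42 - 148 = 20.
Shortage = qd - qs = 44 - 20 = 24.

24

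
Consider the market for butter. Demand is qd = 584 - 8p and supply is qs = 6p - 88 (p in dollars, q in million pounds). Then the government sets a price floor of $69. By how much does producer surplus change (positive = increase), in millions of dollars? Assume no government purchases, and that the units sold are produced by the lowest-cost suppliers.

Equilibrium: 584 - 8p = 6p - 88, so 672 = 14p and p* = 48, q* = 200.
Because the floor (69) lies above the market-clearing price, it is binding.
At p = 69: qd = 584 - 8·69 = 32 and qs = 6·69 - 88 = 326.
Producer surplus without the control is ½ · (48 - 44/3) · 200 = 10000/3.
With the floor, 32 units are sold at 69. The supply price at q = 32 is 20, so PS = ½ · [(69 - 44/3) + (69 - 20)] · 32 = 4960/3.
Change in producer surplus = 4960/3 - 10000/3 = -1680.

-1680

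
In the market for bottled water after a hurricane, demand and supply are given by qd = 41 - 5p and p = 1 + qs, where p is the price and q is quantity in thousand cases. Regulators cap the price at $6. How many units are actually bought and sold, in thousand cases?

Rearranging supply gives qs = p - 1. Equilibrium: 41 - 5p = p - 1, so 42 = 6p and p* = 7, q* = 6.
Because the ceiling (6) lies below the market-clearing price, it is binding.
At p = 6: qd = 41 - 5·6 = 11 and qs = 6 - 1 = 5.
The quantity actually transacted is the short side, supply: 5.

5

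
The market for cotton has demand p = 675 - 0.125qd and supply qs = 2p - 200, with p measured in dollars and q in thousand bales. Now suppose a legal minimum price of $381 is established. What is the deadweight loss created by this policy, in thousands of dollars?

Rearranging demand gives qd = 5400 - 8p. Without the control the market clears where 5400 - 8p = 2p - 200, i.e. p* = 560 and q* = 920.
The floor of 381 is below the equilibrium price 560, so it is not binding; the market clears at p* = 560, q* = 920.
Since the control does not bind, no trades are prevented and deadweight loss is zero.

0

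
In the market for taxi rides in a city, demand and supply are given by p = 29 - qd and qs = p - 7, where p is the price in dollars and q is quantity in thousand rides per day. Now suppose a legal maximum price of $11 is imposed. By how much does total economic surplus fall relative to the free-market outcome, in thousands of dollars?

49

Rearranging demand gives qd = 29 - p. Without the control the market clears where 29 - p = p - 7, i.e. p* = 18 and q* = 11.
The ceiling of 11 is below the equilibrium price 18, so it binds.
At p = 11: qd = 29 - 11 = 18 and qs = 11 - 7 = 4.
Quantity traded falls to 4. At q = 4 the demand price is 29 - 4 = 25 and the supply price is 7 + 4 = 11.
Deadweight loss = ½ · (25 - 11) · (11 - 4) = ½ · 14 · 7 = 49.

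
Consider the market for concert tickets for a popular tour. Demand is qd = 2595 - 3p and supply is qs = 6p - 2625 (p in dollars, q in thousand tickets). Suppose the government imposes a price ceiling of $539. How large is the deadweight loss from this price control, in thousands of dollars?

Equilibrium: 2595 - 3p = 6p - 2625, so 5220 = 9p and p* = 580, q* = 855.
Since 539 < 580, the ceiling is binding.
At p = 539: qd = 2595 - 3·539 = 978 and qs = 6·539 - 2625 = 609.
Quantity traded falls to 609. At q = 609 the demand price is (2595 - 609)/3 = 662 and the supply price is (2625 + 609)/6 = 539.
Deadweight loss = ½ · (662 - 539) · (855 - 609) = ½ · 123 · 246 = 15129.

15129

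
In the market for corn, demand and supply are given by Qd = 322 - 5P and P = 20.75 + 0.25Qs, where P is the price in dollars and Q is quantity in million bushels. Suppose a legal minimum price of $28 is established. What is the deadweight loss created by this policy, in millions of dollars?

0

Rearranging supply gives Qs = 4P - 83. Equilibrium: 322 - 5P = 4P - 83, so 405 = 9P and P* = 45, Q* = 97.
The floor of 28 is below the equilibrium price 45, so it is not binding; the market clears at P* = 45, Q* = 97.
Since the control does not bind, no trades are prevented and deadweight loss is zero.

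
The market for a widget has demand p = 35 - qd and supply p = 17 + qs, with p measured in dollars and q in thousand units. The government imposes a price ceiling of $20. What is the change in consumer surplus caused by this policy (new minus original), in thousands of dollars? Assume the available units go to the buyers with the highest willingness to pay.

Rearranging demand gives qd = 35 - p; rearranging supply gives qs = p - 17. Setting quantity demanded equal to quantity supplied, 35 - p = p - 17, gives p* = 26 and q* = 9.
Because the ceiling (20) lies below the market-clearing price, it is binding.
At p = 20: qd = 35 - 20 = 15 and qs = 20 - 17 = 3.
Consumer surplus without the control is ½ · (35 - 26) · 9 = 40.5.
With the ceiling, 3 units are sold at 20 (assume they go to the highest-value buyers). The demand price at q = 3 is 32, so CS = ½ · [(35 - 20) + (32 - 20)] · 3 = 40.5.
Change in consumer surplus = 40.5 - 40.5 = 0.

0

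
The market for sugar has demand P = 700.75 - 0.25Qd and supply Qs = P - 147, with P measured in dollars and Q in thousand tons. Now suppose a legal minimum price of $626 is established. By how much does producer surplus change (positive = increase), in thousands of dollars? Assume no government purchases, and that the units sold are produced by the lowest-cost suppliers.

Rearranging demand gives Qd = 2803 - 4P. Without the control the market clears where 2803 - 4P = P - 147, i.e. P* = 590 and Q* = 443.
The floor of 626 is above the equilibrium price 590, so it binds.
At P = 626: Qd = 2803 - 4·626 = 299 and Qs = 626 - 147 = 479.
Producer surplus without the control is ½ · (590 - 147) · 443 = 98124.5.
With the floor, 299 units are sold at 626. The supply price at Q = 299 is 446, so PS = ½ · [(626 - 147) + (626 - 446)] · 299 = 98520.5.
Change in producer surplus = 98520.5 - 98124.5 = 396.

396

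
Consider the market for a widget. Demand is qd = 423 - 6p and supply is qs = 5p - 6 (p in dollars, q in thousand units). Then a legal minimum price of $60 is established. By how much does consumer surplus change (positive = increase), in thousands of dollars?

-2646

Setting quantity demanded equal to quantity supplied, 423 - 6p = 5p - 6, gives p* = 39 and q* = 189.
Because the floor (60) lies above the market-clearing price, it is binding.
At p = 60: qd = 423 - 6·60 = 63 and qs = 5·60 - 6 = 294.
Consumer surplus without the control is ½ · (70.5 - 39) · 189 = 2976.75.
With the floor, consumers buy 63 units at 60, so CS = ½ · (70.5 - 60) · 63 = 330.75.
Change in consumer surplus = 330.75 - 2976.75 = -2646.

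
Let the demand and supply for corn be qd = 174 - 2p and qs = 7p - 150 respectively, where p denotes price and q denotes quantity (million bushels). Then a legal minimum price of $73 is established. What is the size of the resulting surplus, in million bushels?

333

In a free market, 174 - 2p = 7p - 150 gives the equilibrium p* = 36, q* = 102.
Since 73 > 36, the floor is binding.
At p = 73: qd = 174 - 2·73 = 28 and qs = 7·73 - 150 = 361.
Surplus = qs - qd = 361 - 28 = 333.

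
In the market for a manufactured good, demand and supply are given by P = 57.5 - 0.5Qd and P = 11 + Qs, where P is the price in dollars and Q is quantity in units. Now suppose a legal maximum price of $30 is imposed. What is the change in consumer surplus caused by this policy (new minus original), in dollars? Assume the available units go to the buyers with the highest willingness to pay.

Rearranging demand gives Qd = 115 - 2P; rearranging supply gives Qs = P - 11. Setting quantity demanded equal to quantity supplied, 115 - 2P = P - 11, gives P* = 42 and Q* = 31.
Since 30 < 42, the ceiling is binding.
At P = 30: Qd = 115 - 2·30 = 55 and Qs = 30 - 11 = 19.
Consumer surplus without the control is ½ · (57.5 - 42) · 31 = 240.25.
With the ceiling, 19 units are sold at 30 (assume they go to the highest-value buyers). The demand price at Q = 19 is 48, so CS = ½ · [(57.5 - 30) + (48 - 30)] · 19 = 432.25.
Change in consumer surplus = 432.25 - 240.25 = 192.

192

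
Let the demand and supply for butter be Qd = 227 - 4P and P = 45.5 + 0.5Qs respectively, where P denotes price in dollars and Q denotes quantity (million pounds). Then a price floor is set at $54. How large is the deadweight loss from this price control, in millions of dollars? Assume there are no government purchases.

6

Rearranging supply gives Qs = 2P - 91. Setting quantity demanded equal to quantity supplied, 227 - 4P = 2P - 91, gives P* = 53 and Q* = 15.
The floor of 54 is above the equilibrium price 53, so it binds.
At P = 54: Qd = 227 - 4·54 = 11 and Qs = 2·54 - 91 = 17.
Quantity traded falls to 11. At Q = 11 the demand price is (227 - 11)/4 = 54 and the supply price is (91 + 11)/2 = 51.
Deadweight loss = ½ · (54 - 51) · (15 - 11) = ½ · 3 · 4 = 6.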